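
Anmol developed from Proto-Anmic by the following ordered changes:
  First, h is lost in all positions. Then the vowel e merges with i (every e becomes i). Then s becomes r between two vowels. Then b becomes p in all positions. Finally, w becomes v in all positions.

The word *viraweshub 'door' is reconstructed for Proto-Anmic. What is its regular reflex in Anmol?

Anmol: *viraweshub > virawesub > virawisub > virawirub > virawirup > viravirup  (by h-loss, vowel merger, rhotacism, unconditioned shift, unconditioned shift)

viravirup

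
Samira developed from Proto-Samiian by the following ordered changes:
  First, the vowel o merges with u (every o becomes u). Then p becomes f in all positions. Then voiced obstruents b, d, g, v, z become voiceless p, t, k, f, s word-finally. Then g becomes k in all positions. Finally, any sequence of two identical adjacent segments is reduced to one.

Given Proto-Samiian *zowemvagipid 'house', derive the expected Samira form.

Samira: *zowemvagipid > zuwemvagipid > zuwemvagifid > zuwemvagifit > zuwemvakifit  (by vowel merger, unconditioned shift, final devoicing, unconditioned shift)

zuwemvakifit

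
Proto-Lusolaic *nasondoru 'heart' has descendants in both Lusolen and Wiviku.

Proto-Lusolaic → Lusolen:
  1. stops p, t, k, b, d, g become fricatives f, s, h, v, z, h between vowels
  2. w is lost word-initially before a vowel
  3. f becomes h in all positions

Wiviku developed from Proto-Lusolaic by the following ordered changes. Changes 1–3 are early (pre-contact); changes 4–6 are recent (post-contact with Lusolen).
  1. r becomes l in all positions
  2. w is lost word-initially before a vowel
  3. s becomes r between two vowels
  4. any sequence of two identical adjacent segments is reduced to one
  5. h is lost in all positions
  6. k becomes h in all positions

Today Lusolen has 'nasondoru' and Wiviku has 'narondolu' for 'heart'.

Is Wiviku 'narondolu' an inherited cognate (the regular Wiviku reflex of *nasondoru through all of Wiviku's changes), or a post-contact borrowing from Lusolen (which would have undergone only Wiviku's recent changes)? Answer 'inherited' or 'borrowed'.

inherited

If inherited, *nasondoru would pass through all of Wiviku's changes:
Wiviku: *nasondoru > nasondolu > narondolu  (by unconditioned shift, rhotacism)
If borrowed from Lusolen 'nasondoru' after the early changes, it would undergo only the recent ones:
  rule 4 (degemination): no change (nasondoru)
  rule 5 (h-loss): no change (nasondoru)
  rule 6 (unconditioned shift): no change (nasondoru)
  ⇒ as a loan: nasondoru
Wiviku 'narondolu' matches the inherited outcome exactly, so it is an inherited cognate, not a loan.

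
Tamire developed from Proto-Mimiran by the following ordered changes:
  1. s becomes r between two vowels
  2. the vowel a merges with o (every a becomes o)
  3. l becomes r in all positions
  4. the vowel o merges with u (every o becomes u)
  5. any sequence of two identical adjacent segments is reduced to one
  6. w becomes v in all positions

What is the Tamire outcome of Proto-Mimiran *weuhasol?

veuhurur

Tamire: *weuhasol > weuharol > weuhorol > weuhoror > weuhurur > veuhurur  (by rhotacism, vowel merger, unconditioned shift, vowel merger, unconditioned shift)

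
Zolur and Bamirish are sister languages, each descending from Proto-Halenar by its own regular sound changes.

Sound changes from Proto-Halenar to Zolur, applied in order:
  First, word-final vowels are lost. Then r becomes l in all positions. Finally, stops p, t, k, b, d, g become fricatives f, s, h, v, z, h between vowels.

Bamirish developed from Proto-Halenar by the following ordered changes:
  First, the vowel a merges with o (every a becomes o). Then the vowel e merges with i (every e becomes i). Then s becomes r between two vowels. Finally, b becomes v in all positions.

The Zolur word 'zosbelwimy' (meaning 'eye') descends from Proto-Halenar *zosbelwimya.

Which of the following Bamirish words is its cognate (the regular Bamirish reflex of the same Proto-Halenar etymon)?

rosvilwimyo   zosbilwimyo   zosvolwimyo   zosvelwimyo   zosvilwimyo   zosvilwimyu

zosvilwimyo

Bamirish: *zosbelwimya
  zosbelwimya → zosbelwimyo   [vowel merger]
  zosbelwimyo → zosbilwimyo   [vowel merger]
  zosbilwimyo (rule 3 does not apply)
  zosbilwimyo → zosvilwimyo   [unconditioned shift]
  giving Bamirish zosvilwimyo.
Among the options, 'zosvilwimyo' alone shows every Bamirish change applied in order.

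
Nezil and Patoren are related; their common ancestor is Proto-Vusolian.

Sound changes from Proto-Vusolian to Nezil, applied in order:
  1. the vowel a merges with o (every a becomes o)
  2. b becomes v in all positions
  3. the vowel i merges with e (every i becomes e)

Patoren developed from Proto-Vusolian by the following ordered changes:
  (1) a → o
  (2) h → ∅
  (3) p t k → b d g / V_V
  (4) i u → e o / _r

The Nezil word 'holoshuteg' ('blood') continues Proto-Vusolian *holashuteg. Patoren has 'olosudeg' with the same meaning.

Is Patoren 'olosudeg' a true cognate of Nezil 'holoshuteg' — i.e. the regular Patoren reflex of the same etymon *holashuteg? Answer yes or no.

yes

Derive the expected Patoren reflex of *holashuteg:
Patoren: *holashuteg
  holashuteg → holoshuteg   [vowel merger]
  holoshuteg → olosuteg   [h-loss]
  olosuteg → olosudeg   [intervocalic voicing]
  olosudeg (rule 4 does not apply)
  giving Patoren olosudeg.
Patoren 'olosudeg' matches the regular reflex exactly, so the pair is cognate.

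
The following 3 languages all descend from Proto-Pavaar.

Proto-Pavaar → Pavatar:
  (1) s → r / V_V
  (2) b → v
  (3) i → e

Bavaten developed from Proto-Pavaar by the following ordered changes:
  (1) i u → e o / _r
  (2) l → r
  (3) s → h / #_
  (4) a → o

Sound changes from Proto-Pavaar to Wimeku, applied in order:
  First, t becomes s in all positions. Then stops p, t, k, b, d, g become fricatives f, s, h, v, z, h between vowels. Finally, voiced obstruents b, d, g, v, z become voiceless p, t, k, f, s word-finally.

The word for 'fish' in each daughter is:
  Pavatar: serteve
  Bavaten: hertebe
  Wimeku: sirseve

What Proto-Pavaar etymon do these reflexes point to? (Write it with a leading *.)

*sirtebe

Position 1: Pavatar has s, Bavaten has h, Wimeku has s. Pavatar preserves s here (none of its changes turn any other segment into s), so the proto-segment is *s.
Position 6: Pavatar has v, Bavaten has b, Wimeku has v. Bavaten preserves b here (none of its changes turn any other segment into b), so the proto-segment is *b.
Position 4: Pavatar has t, Bavaten has t, Wimeku has s. Pavatar preserves t here (none of its changes turn any other segment into t), so the proto-segment is *t.
Verify the candidate proto-form against each daughter:
Pavatar: *sirtebe > sirteve > serteve  (by unconditioned shift, vowel merger)
Bavaten: *sirtebe
  sirtebe → sertebe   [pre-rhotic lowering]
  sertebe (rule 2 does not apply)
  sertebe → hertebe   [debuccalisation]
  hertebe (rule 4 does not apply)
  giving Bavaten hertebe.
Wimeku: *sirtebe > sirsebe > sirseve  (by unconditioned shift, intervocalic lenition)
*sirtebe is the unique common source.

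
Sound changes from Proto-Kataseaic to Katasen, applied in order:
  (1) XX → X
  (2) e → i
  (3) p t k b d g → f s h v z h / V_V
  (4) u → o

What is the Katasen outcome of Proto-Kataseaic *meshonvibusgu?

mishonvivosgo

Katasen: *meshonvibusgu > mishonvibusgu > mishonvivusgu > mishonvivosgo  (by vowel merger, intervocalic lenition, vowel merger)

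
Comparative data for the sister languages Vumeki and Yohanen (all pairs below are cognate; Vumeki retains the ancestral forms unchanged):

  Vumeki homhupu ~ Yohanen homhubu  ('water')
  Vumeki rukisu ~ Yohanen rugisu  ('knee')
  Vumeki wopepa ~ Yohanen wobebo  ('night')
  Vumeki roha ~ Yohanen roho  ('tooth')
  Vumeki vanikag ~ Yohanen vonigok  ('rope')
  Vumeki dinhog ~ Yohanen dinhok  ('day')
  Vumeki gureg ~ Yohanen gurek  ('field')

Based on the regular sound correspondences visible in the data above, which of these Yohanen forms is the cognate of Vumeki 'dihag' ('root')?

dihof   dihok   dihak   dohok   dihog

vanikag ~ vonigok — Vumeki a corresponds to Yohanen o after a consonant, before a consonant other than r, m, n, p, b, f, v.
vanikag ~ vonigok, dinhog ~ dinhok — Vumeki g corresponds to Yohanen k word-finally.
Applying these to Vumeki 'dihag':
  dihag → dihog   (a→o after a consonant, before a consonant other than r, m, n, p, b, f, v)
  dihog → dihok   (g→k word-finally)
So the Yohanen cognate is 'dihok'.

dihok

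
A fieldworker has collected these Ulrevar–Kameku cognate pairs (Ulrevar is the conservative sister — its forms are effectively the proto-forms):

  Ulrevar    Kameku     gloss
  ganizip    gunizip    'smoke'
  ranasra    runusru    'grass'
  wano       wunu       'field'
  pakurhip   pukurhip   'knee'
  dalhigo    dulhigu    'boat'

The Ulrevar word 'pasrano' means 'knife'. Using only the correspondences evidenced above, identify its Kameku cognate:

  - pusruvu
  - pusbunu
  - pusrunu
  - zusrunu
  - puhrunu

pusrunu

ranasra ~ runusru, pakurhip ~ pukurhip — Ulrevar a corresponds to Kameku u after a consonant, before a consonant other than r, m, n, p, b, f, v.
ganizip ~ gunizip, ranasra ~ runusru — Ulrevar a corresponds to Kameku u after a consonant, before a nasal.
wano ~ wunu, dalhigo ~ dulhigu — Ulrevar o corresponds to Kameku u word-finally.
Applying these to Ulrevar 'pasrano':
  pasrano → pusrano   (a→u after a consonant, before a consonant other than r, m, n, p, b, f, v)
  pusrano → pusruno   (a→u after a consonant, before a nasal)
  pusruno → pusrunu   (o→u word-finally)
So the Kameku cognate is 'pusrunu'.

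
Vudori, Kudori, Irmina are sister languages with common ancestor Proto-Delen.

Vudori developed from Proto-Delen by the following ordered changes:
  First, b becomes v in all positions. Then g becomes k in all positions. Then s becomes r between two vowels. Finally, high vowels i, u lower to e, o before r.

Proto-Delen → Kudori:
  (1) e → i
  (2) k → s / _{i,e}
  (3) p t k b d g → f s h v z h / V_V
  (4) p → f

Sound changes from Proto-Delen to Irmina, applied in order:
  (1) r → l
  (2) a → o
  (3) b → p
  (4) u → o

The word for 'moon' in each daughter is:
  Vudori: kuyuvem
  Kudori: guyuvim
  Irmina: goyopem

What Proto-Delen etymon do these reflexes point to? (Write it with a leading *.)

*guyubem

Position 5: Vudori has v, Kudori has v, Irmina has p. Taking the neighbouring segments as reconstructed: Vudori v could go back to *b or *v; Kudori v could go back to *b or *v; Irmina p could go back to *p or *b — the one source consistent with every daughter is *b.
Position 6: Vudori has e, Kudori has i, Irmina has e. Irmina preserves e here (none of its changes turn any other segment into e), so the proto-segment is *e.
Position 1: Vudori has k, Kudori has g, Irmina has g. Kudori preserves g here (none of its changes turn any other segment into g), so the proto-segment is *g.
Verify the candidate proto-form against each daughter:
Vudori: *guyubem
  guyubem → guyuvem   [unconditioned shift]
  guyuvem → kuyuvem   [unconditioned shift]
  kuyuvem (rule 3 does not apply)
  kuyuvem (rule 4 does not apply)
  giving Vudori kuyuvem.
Kudori: *guyubem > guyubim > guyuvim  (by vowel merger, intervocalic lenition)
Irmina: *guyubem
  guyubem (rule 1 does not apply)
  guyubem (rule 2 does not apply)
  guyubem → guyupem   [unconditioned shift]
  guyupem → goyopem   [vowel merger]
  giving Irmina goyopem.
*guyubem is the unique common source.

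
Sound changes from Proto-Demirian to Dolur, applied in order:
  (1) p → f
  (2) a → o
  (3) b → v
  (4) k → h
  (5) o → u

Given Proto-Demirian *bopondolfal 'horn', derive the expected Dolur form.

vufundulful

Dolur: *bopondolfal > bofondolfal > bofondolfol > vofondolfol > vufundulful  (by unconditioned shift, vowel merger, unconditioned shift, vowel merger)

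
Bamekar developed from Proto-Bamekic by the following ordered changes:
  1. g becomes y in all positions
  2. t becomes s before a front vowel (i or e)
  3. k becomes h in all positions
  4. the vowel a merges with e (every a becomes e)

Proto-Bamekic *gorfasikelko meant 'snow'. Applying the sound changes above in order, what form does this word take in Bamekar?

Bamekar: *gorfasikelko > yorfasikelko > yorfasihelho > yorfesihelho  (by unconditioned shift, unconditioned shift, vowel merger)

yorfesihelho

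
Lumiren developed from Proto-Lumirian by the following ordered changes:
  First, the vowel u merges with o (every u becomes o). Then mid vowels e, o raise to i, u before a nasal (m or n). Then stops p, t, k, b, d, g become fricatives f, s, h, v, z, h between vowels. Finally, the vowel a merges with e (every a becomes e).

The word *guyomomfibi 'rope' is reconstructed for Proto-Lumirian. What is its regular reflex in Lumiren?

goyumumfivi

Lumiren: *guyomomfibi > goyomomfibi > goyumumfibi > goyumumfivi  (by vowel merger, pre-nasal raising, intervocalic lenition)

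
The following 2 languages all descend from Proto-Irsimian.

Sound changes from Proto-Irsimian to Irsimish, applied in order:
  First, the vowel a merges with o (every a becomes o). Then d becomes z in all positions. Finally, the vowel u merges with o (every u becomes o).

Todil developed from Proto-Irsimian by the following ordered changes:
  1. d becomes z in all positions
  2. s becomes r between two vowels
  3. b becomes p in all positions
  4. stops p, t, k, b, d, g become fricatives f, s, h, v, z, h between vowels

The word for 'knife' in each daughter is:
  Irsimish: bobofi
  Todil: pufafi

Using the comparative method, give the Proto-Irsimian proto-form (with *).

*bubafi

Position 3: Irsimish has b, Todil has f. Irsimish preserves b here (none of its changes turn any other segment into b), so the proto-segment is *b.
Position 4: Irsimish has o, Todil has a. Todil preserves a here (none of its changes turn any other segment into a), so the proto-segment is *a.
Continuing position by position gives *bubafi; check it forward:
Irsimish: *bubafi
  bubafi → bubofi   [vowel merger]
  bubofi (rule 2 does not apply)
  bubofi → bobofi   [vowel merger]
  giving Irsimish bobofi.
Todil: *bubafi
  bubafi (rule 1 does not apply)
  bubafi (rule 2 does not apply)
  bubafi → pupafi   [unconditioned shift]
  pupafi → pufafi   [intervocalic lenition]
  giving Todil pufafi.
No other proto-form is consistent with every reflex, so the reconstruction is *bubafi.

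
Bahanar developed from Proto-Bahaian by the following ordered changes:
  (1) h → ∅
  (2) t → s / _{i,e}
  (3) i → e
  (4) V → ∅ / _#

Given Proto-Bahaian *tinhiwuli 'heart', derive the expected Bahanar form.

senewul

Bahanar: *tinhiwuli
  tinhiwuli → tiniwuli   [h-loss]
  tiniwuli → siniwuli   [palatalisation]
  siniwuli → senewule   [vowel merger]
  senewule → senewul   [apocope]
  giving Bahanar senewul.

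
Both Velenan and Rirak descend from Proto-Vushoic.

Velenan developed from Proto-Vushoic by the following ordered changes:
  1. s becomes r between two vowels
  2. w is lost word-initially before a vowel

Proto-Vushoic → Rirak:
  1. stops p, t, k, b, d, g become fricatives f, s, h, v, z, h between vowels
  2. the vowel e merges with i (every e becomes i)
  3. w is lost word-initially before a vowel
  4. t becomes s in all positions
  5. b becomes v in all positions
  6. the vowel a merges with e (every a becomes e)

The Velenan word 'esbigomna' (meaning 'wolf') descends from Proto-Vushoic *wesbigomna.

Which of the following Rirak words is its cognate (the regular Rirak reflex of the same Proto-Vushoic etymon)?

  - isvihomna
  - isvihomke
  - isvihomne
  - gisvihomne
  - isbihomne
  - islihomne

Rirak: start from *wesbigomna.
  rule 1 (intervocalic lenition): wesbigomna → wesbihomna
  rule 2 (vowel merger): wesbihomna → wisbihomna
  rule 3 (glide loss): wisbihomna → isbihomna
  rule 4: no change — isbihomna
  rule 5 (unconditioned shift): isbihomna → isvihomna
  rule 6 (vowel merger): isvihomna → isvihomne
  ⇒ Rirak isvihomne

isvihomne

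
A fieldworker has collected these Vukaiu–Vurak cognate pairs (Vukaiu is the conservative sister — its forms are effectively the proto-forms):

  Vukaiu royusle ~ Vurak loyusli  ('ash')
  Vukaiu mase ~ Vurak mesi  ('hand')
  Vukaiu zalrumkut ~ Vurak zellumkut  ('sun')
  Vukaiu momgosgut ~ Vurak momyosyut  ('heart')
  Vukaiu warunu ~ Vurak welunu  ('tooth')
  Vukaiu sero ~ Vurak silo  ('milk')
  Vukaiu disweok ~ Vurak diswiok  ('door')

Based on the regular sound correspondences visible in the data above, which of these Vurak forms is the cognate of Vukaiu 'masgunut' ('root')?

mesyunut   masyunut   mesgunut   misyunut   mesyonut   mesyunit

mesyunut

mase ~ mesi, zalrumkut ~ zellumkut — Vukaiu a corresponds to Vurak e after a consonant, before a consonant other than r, m, n, p, b, f, v.
momgosgut ~ momyosyut — Vukaiu g corresponds to Vurak y after a consonant, before a back vowel.
Applying these to Vukaiu 'masgunut':
  masgunut → mesgunut   (a→e after a consonant, before a consonant other than r, m, n, p, b, f, v)
  mesgunut → mesyunut   (g→y after a consonant, before a back vowel)
So the Vurak cognate is 'mesyunut'.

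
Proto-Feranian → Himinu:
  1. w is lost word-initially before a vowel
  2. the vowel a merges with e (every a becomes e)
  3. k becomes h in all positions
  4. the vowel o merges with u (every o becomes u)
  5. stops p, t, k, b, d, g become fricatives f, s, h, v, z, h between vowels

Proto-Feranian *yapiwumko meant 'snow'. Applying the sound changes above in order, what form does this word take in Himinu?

Himinu: *yapiwumko
  yapiwumko (rule 1 does not apply)
  yapiwumko → yepiwumko   [vowel merger]
  yepiwumko → yepiwumho   [unconditioned shift]
  yepiwumho → yepiwumhu   [vowel merger]
  yepiwumhu → yefiwumhu   [intervocalic lenition]
  giving Himinu yefiwumhu.

yefiwumhu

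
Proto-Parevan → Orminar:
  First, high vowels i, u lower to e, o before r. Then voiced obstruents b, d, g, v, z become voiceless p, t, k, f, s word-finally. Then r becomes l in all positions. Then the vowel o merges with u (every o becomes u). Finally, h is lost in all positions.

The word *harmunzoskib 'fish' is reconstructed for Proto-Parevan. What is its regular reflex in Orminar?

Orminar: start from *harmunzoskib.
  rule 1: no change — harmunzoskib
  rule 2 (final devoicing): harmunzoskib → harmunzoskip
  rule 3 (unconditioned shift): harmunzoskip → halmunzoskip
  rule 4 (vowel merger): halmunzoskip → halmunzuskip
  rule 5 (h-loss): halmunzuskip → almunzuskip
  ⇒ Orminar almunzuskip

almunzuskip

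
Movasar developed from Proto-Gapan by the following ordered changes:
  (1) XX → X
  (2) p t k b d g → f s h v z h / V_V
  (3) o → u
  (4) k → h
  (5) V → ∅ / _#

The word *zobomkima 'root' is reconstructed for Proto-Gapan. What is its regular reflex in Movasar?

zuvumhim

Movasar: *zobomkima > zovomkima > zuvumkima > zuvumhima > zuvumhim  (by intervocalic lenition, vowel merger, unconditioned shift, apocope)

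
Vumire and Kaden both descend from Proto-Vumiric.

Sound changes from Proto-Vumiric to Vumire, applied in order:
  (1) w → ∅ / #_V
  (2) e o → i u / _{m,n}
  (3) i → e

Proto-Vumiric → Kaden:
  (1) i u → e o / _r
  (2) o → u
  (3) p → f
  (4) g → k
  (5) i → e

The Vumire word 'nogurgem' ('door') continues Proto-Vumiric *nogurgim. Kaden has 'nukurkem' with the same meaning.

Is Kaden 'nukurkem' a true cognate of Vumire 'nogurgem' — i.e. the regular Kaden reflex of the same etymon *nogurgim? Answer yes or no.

yes

Derive the expected Kaden reflex of *nogurgim:
Kaden: start from *nogurgim.
  rule 1 (pre-rhotic lowering): nogurgim → nogorgim
  rule 2 (vowel merger): nogorgim → nugurgim
  rule 3: no change — nugurgim
  rule 4 (unconditioned shift): nugurgim → nukurkim
  rule 5 (vowel merger): nukurkim → nukurkem
  ⇒ Kaden nukurkem
Kaden 'nukurkem' matches the regular reflex exactly, so the pair is cognate.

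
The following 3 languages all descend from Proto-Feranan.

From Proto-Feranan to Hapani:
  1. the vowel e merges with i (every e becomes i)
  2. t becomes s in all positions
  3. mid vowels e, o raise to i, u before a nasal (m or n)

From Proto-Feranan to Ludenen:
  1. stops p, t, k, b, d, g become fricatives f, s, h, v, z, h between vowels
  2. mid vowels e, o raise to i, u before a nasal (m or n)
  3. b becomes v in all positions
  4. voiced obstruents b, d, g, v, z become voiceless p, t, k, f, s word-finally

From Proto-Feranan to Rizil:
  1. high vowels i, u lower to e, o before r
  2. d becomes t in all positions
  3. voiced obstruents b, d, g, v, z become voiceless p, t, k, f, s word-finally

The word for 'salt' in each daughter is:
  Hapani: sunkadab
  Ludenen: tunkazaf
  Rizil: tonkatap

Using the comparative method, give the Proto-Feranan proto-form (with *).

Position 8: Hapani has b, Ludenen has f, Rizil has p. Hapani preserves b here (none of its changes turn any other segment into b), so the proto-segment is *b.
Position 1: Hapani has s, Ludenen has t, Rizil has t. Taking the neighbouring segments as reconstructed: Hapani s could go back to *t or *s; Ludenen t can only go back to *t; Rizil t could go back to *t or *d — the one source consistent with every daughter is *t.
Continuing position by position gives *tonkadab; check it forward:
Hapani: start from *tonkadab.
  rule 1: no change — tonkadab
  rule 2 (unconditioned shift): tonkadab → sonkadab
  rule 3 (pre-nasal raising): sonkadab → sunkadab
  ⇒ Hapani sunkadab
Ludenen: *tonkadab
  tonkadab → tonkazab   [intervocalic lenition]
  tonkazab → tunkazab   [pre-nasal raising]
  tunkazab → tunkazav   [unconditioned shift]
  tunkazav → tunkazaf   [final devoicing]
  giving Ludenen tunkazaf.
Rizil: start from *tonkadab.
  rule 1: no change — tonkadab
  rule 2 (unconditioned shift): tonkadab → tonkatab
  rule 3 (final devoicing): tonkatab → tonkatap
  ⇒ Rizil tonkatap
Only *tonkadab yields all of Hapani sunkadab, Ludenen tunkazaf, Rizil tonkatap.

*tonkadab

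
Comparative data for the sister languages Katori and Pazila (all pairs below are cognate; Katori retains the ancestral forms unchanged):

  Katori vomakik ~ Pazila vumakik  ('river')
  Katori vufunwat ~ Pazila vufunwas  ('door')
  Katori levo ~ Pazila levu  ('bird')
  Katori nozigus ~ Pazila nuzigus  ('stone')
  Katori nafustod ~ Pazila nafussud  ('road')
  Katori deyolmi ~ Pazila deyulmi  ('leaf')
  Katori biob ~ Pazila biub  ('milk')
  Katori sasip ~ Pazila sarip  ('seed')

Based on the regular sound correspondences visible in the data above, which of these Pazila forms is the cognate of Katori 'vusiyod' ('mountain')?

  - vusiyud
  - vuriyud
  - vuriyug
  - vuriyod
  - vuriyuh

sasip ~ sarip — Katori s corresponds to Pazila r between vowels (before a front vowel).
nozigus ~ nuzigus, nafustod ~ nafussud — Katori o corresponds to Pazila u after a consonant, before a consonant other than r, m, n, p, b, f, v.
Applying these to Katori 'vusiyod':
  vusiyod → vuriyod   (s→r between vowels (before a front vowel))
  vuriyod → vuriyud   (o→u after a consonant, before a consonant other than r, m, n, p, b, f, v)
So the Pazila cognate is 'vuriyud'.

vuriyud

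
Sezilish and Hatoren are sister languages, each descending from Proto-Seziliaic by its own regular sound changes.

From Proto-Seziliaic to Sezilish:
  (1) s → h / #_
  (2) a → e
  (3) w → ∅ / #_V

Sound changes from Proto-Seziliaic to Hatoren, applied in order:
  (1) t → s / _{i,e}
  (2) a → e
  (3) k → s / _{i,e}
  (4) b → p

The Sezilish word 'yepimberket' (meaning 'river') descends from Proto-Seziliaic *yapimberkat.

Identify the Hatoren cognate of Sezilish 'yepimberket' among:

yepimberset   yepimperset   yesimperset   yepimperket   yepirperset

Hatoren: *yapimberkat
  yapimberkat (rule 1 does not apply)
  yapimberkat → yepimberket   [vowel merger]
  yepimberket → yepimberset   [palatalisation]
  yepimberset → yepimperset   [unconditioned shift]
  giving Hatoren yepimperset.
The other candidates each miss or misapply at least one Hatoren change.

yepimperset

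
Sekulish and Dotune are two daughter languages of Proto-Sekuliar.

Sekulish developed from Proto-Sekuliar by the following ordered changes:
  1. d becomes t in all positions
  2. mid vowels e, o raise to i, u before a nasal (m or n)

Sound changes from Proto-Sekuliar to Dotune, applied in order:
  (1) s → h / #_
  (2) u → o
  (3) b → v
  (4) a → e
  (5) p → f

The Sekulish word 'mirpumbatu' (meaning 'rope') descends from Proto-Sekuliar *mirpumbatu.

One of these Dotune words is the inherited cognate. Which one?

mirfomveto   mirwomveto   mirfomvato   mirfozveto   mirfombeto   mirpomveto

Dotune: start from *mirpumbatu.
  rule 1: no change — mirpumbatu
  rule 2 (vowel merger): mirpumbatu → mirpombato
  rule 3 (unconditioned shift): mirpombato → mirpomvato
  rule 4 (vowel merger): mirpomvato → mirpomveto
  rule 5 (unconditioned shift): mirpomveto → mirfomveto
  ⇒ Dotune mirfomveto
Among the options, 'mirfomveto' alone shows every Dotune change applied in order.

mirfomveto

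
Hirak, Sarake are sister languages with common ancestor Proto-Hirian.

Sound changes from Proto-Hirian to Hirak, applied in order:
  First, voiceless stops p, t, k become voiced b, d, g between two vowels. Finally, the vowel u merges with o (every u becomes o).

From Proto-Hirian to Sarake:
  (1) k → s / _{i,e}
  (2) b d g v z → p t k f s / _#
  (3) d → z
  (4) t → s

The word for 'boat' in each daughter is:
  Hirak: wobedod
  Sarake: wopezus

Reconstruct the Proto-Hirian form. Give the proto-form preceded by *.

Position 7: Hirak has d, Sarake has s. Taking the neighbouring segments as reconstructed: Hirak d can only go back to *d; Sarake s could go back to *t or *d or *s or *z — the one source consistent with every daughter is *d.
Position 5: Hirak has d, Sarake has z. Taking the neighbouring segments as reconstructed: Hirak d could go back to *t or *d; Sarake z could go back to *d or *z — the one source consistent with every daughter is *d.
Continuing position by position gives *wopedud; check it forward:
Hirak: *wopedud > wobedud > wobedod  (by intervocalic voicing, vowel merger)
Sarake: *wopedud > wopedut > wopezut > wopezus  (by final devoicing, unconditioned shift, unconditioned shift)
*wopedud is the unique common source.

*wopedud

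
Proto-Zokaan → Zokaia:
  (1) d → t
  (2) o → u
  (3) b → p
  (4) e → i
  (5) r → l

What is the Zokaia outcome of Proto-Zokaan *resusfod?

lisusfut

Zokaia: start from *resusfod.
  rule 1 (unconditioned shift): resusfod → resusfot
  rule 2 (vowel merger): resusfot → resusfut
  rule 3: no change — resusfut
  rule 4 (vowel merger): resusfut → risusfut
  rule 5 (unconditioned shift): risusfut → lisusfut
  ⇒ Zokaia lisusfut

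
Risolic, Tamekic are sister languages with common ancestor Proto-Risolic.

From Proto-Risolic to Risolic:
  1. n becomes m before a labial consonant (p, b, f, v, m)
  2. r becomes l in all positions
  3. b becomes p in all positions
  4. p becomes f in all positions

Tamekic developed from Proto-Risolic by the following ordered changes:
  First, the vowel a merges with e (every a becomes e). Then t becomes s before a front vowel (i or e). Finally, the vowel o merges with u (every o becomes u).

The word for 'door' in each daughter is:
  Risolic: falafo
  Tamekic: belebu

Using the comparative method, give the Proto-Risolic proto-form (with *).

*balabo

Position 6: Risolic has o, Tamekic has u. Risolic preserves o here (none of its changes turn any other segment into o), so the proto-segment is *o.
Position 1: Risolic has f, Tamekic has b. Tamekic preserves b here (none of its changes turn any other segment into b), so the proto-segment is *b.
This points to *balabo. Verify forward in each daughter:
Risolic: start from *balabo.
  rule 1: no change — balabo
  rule 2: no change — balabo
  rule 3 (unconditioned shift): balabo → palapo
  rule 4 (unconditioned shift): palapo → falafo
  ⇒ Risolic falafo
Tamekic: start from *balabo.
  rule 1 (vowel merger): balabo → belebo
  rule 2: no change — belebo
  rule 3 (vowel merger): belebo → belebu
  ⇒ Tamekic belebu
*balabo is the unique common source.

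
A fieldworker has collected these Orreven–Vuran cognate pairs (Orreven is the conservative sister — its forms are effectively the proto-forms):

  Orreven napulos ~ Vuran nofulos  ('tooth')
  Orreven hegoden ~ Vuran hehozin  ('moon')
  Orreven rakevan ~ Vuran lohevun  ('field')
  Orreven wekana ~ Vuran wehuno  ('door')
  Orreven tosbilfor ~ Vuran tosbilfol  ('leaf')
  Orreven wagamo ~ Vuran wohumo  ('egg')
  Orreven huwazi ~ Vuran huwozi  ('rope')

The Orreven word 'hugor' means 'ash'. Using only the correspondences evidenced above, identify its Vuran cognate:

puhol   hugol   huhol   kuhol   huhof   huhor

hegoden ~ hehozin — Orreven g corresponds to Vuran h between vowels (before a back vowel).
tosbilfor ~ tosbilfol — Orreven r corresponds to Vuran l word-finally.
Applying these to Orreven 'hugor':
  hugor → huhor   (g→h between vowels (before a back vowel))
  huhor → huhol   (r→l word-finally)
So the Vuran cognate is 'huhol'.

huhol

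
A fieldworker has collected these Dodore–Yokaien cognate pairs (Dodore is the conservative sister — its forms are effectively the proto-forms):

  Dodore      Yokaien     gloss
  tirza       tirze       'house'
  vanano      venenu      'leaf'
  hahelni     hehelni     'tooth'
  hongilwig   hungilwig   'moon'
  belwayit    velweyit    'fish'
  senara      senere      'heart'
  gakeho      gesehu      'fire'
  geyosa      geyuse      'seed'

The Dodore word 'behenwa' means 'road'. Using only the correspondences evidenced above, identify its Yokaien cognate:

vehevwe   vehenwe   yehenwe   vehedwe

belwayit ~ velweyit — Dodore b corresponds to Yokaien v word-initially before a front vowel.
tirza ~ tirze, senara ~ senere — Dodore a corresponds to Yokaien e word-finally.
Applying these to Dodore 'behenwa':
  behenwa → vehenwa   (b→v word-initially before a front vowel)
  vehenwa → vehenwe   (a→e word-finally)
So the Yokaien cognate is 'vehenwe'.

vehenwe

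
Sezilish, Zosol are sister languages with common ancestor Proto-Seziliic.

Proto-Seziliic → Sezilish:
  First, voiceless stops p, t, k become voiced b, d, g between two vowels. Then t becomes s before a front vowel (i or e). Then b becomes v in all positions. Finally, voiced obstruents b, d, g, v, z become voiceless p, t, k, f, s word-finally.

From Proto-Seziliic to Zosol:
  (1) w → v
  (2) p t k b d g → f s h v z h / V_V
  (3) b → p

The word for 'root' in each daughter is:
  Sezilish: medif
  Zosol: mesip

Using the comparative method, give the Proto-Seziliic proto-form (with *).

*metib

Position 5: Sezilish has f, Zosol has p. Taking the neighbouring segments as reconstructed: Sezilish f could go back to *b or *f or *v; Zosol p could go back to *p or *b — the one source consistent with every daughter is *b.
Position 3: Sezilish has d, Zosol has s. Taking the neighbouring segments as reconstructed: Sezilish d could go back to *t or *d; Zosol s could go back to *t or *s — the one source consistent with every daughter is *t.
Continuing position by position gives *metib; check it forward:
Sezilish: start from *metib.
  rule 1 (intervocalic voicing): metib → medib
  rule 2: no change — medib
  rule 3 (unconditioned shift): medib → mediv
  rule 4 (final devoicing): mediv → medif
  ⇒ Sezilish medif
Zosol: start from *metib.
  rule 1: no change — metib
  rule 2 (intervocalic lenition): metib → mesib
  rule 3 (unconditioned shift): mesib → mesip
  ⇒ Zosol mesip
Only *metib yields all of Sezilish medif, Zosol mesip.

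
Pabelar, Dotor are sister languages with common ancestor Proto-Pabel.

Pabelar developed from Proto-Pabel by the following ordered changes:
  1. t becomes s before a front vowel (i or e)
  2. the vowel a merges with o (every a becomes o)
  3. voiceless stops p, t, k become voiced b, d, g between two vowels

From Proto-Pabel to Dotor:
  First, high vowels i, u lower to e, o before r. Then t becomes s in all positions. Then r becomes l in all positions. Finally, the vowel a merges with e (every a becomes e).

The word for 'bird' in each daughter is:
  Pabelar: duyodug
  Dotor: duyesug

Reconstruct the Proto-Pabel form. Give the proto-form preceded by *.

*duyatug

Position 4: Pabelar has o, Dotor has e. Taking the neighbouring segments as reconstructed: Pabelar o could go back to *a or *o; Dotor e could go back to *a or *e — the one source consistent with every daughter is *a.
Position 5: Pabelar has d, Dotor has s. Taking the neighbouring segments as reconstructed: Pabelar d could go back to *t or *d; Dotor s could go back to *t or *s — the one source consistent with every daughter is *t.
Continuing position by position gives *duyatug; check it forward:
Pabelar: *duyatug
  duyatug (rule 1 does not apply)
  duyatug → duyotug   [vowel merger]
  duyotug → duyodug   [intervocalic voicing]
  giving Pabelar duyodug.
Dotor: start from *duyatug.
  rule 1: no change — duyatug
  rule 2 (unconditioned shift): duyatug → duyasug
  rule 3: no change — duyasug
  rule 4 (vowel merger): duyasug → duyesug
  ⇒ Dotor duyesug
No other proto-form is consistent with every reflex, so the reconstruction is *duyatug.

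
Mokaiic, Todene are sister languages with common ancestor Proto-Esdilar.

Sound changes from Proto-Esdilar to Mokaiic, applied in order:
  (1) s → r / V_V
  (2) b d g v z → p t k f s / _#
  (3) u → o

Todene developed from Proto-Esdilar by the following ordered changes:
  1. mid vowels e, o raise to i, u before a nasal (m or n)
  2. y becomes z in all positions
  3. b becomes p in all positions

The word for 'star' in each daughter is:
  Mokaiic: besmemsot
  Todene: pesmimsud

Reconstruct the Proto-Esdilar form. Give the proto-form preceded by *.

*besmemsud

Position 1: Mokaiic has b, Todene has p. Mokaiic preserves b here (none of its changes turn any other segment into b), so the proto-segment is *b.
Position 8: Mokaiic has o, Todene has u. Taking the neighbouring segments as reconstructed: Mokaiic o could go back to *o or *u; Todene u can only go back to *u — the one source consistent with every daughter is *u.
Position 9: Mokaiic has t, Todene has d. Todene preserves d here (none of its changes turn any other segment into d), so the proto-segment is *d.
Continuing position by position gives *besmemsud; check it forward:
Mokaiic: *besmemsud > besmemsut > besmemsot  (by final devoicing, vowel merger)
Todene: *besmemsud
  besmemsud → besmimsud   [pre-nasal raising]
  besmimsud (rule 2 does not apply)
  besmimsud → pesmimsud   [unconditioned shift]
  giving Todene pesmimsud.
Only *besmemsud yields all of Mokaiic besmemsot, Todene pesmimsud.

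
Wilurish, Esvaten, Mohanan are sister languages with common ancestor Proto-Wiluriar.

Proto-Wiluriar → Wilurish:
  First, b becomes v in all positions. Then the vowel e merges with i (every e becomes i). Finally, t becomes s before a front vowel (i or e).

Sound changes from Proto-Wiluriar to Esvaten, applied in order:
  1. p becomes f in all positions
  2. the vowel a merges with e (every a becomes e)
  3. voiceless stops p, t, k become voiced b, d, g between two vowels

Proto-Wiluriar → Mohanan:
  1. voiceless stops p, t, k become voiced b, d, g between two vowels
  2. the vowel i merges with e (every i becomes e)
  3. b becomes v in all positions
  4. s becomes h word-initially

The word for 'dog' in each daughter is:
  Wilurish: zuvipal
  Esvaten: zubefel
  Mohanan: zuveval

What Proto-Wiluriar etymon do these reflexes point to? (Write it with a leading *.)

Position 3: Wilurish has v, Esvaten has b, Mohanan has v. Esvaten preserves b here (none of its changes turn any other segment into b), so the proto-segment is *b.
Position 5: Wilurish has p, Esvaten has f, Mohanan has v. Wilurish preserves p here (none of its changes turn any other segment into p), so the proto-segment is *p.
Continuing position by position gives *zubepal; check it forward:
Wilurish: *zubepal
  zubepal → zuvepal   [unconditioned shift]
  zuvepal → zuvipal   [vowel merger]
  zuvipal (rule 3 does not apply)
  giving Wilurish zuvipal.
Esvaten: *zubepal
  zubepal → zubefal   [unconditioned shift]
  zubefal → zubefel   [vowel merger]
  zubefel (rule 3 does not apply)
  giving Esvaten zubefel.
Mohanan: *zubepal > zubebal > zuveval  (by intervocalic voicing, unconditioned shift)
No other proto-form is consistent with every reflex, so the reconstruction is *zubepal.

*zubepal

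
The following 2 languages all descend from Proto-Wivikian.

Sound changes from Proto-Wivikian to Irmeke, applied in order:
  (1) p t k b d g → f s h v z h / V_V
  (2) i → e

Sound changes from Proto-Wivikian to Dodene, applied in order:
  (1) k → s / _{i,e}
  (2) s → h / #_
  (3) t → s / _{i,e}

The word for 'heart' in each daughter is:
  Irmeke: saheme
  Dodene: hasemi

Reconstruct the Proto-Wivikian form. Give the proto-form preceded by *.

Position 3: Irmeke has h, Dodene has s. Taking the neighbouring segments as reconstructed: Irmeke h could go back to *k or *g or *h; Dodene s could go back to *t or *k or *s — the one source consistent with every daughter is *k.
Position 6: Irmeke has e, Dodene has i. Dodene preserves i here (none of its changes turn any other segment into i), so the proto-segment is *i.
Position 1: Irmeke has s, Dodene has h. Taking the neighbouring segments as reconstructed: Irmeke s can only go back to *s; Dodene h could go back to *s or *h — the one source consistent with every daughter is *s.
This points to *sakemi. Verify forward in each daughter:
Irmeke: start from *sakemi.
  rule 1 (intervocalic lenition): sakemi → sahemi
  rule 2 (vowel merger): sahemi → saheme
  ⇒ Irmeke saheme
Dodene: start from *sakemi.
  rule 1 (palatalisation): sakemi → sasemi
  rule 2 (debuccalisation): sasemi → hasemi
  rule 3: no change — hasemi
  ⇒ Dodene hasemi
No other proto-form is consistent with every reflex, so the reconstruction is *sakemi.

*sakemi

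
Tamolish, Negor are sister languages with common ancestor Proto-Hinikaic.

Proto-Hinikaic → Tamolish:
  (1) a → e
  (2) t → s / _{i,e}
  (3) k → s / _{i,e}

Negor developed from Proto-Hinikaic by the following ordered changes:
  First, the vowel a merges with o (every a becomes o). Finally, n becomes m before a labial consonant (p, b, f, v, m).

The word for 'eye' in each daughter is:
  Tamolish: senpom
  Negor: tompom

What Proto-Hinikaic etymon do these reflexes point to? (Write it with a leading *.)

Position 1: Tamolish has s, Negor has t. Negor preserves t here (none of its changes turn any other segment into t), so the proto-segment is *t.
Position 3: Tamolish has n, Negor has m. Tamolish preserves n here (none of its changes turn any other segment into n), so the proto-segment is *n.
This points to *tanpom. Verify forward in each daughter:
Tamolish: *tanpom
  tanpom → tenpom   [vowel merger]
  tenpom → senpom   [palatalisation]
  senpom (rule 3 does not apply)
  giving Tamolish senpom.
Negor: *tanpom
  tanpom → tonpom   [vowel merger]
  tonpom → tompom   [nasal place assimilation]
  giving Negor tompom.
*tanpom is the unique common source.

*tanpom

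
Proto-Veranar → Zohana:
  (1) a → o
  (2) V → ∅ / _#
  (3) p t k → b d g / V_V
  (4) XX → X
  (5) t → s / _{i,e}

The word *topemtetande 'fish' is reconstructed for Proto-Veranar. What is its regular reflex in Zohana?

tobemsedond

Zohana: start from *topemtetande.
  rule 1 (vowel merger): topemtetande → topemtetonde
  rule 2 (apocope): topemtetonde → topemtetond
  rule 3 (intervocalic voicing): topemtetond → tobemtedond
  rule 4: no change — tobemtedond
  rule 5 (palatalisation): tobemtedond → tobemsedond
  ⇒ Zohana tobemsedond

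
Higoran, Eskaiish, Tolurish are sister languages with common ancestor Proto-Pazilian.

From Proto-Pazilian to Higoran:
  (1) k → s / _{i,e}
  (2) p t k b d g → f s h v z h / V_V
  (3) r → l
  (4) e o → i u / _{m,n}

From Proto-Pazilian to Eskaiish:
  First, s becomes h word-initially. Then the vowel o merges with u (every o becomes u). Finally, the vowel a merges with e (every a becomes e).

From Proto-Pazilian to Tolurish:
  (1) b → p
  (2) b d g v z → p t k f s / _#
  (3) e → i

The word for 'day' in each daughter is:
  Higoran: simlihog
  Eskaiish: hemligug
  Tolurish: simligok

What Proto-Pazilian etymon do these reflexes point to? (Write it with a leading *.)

Position 2: Higoran has i, Eskaiish has e, Tolurish has i. Taking the neighbouring segments as reconstructed: Higoran i could go back to *e or *i; Eskaiish e could go back to *a or *e; Tolurish i could go back to *e or *i — the one source consistent with every daughter is *e.
Position 1: Higoran has s, Eskaiish has h, Tolurish has s. Taking the neighbouring segments as reconstructed: Higoran s could go back to *k or *s; Eskaiish h could go back to *s or *h; Tolurish s can only go back to *s — the one source consistent with every daughter is *s.
Position 6: Higoran has h, Eskaiish has g, Tolurish has g. Eskaiish preserves g here (none of its changes turn any other segment into g), so the proto-segment is *g.
Verify the candidate proto-form against each daughter:
Higoran: *semligog
  semligog (rule 1 does not apply)
  semligog → semlihog   [intervocalic lenition]
  semlihog (rule 3 does not apply)
  semlihog → simlihog   [pre-nasal raising]
  giving Higoran simlihog.
Eskaiish: start from *semligog.
  rule 1 (debuccalisation): semligog → hemligog
  rule 2 (vowel merger): hemligog → hemligug
  rule 3: no change — hemligug
  ⇒ Eskaiish hemligug
Tolurish: *semligog
  semligog (rule 1 does not apply)
  semligog → semligok   [final devoicing]
  semligok → simligok   [vowel merger]
  giving Tolurish simligok.
Only *semligog yields all of Higoran simlihog, Eskaiish hemligug, Tolurish simligok.

*semligog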